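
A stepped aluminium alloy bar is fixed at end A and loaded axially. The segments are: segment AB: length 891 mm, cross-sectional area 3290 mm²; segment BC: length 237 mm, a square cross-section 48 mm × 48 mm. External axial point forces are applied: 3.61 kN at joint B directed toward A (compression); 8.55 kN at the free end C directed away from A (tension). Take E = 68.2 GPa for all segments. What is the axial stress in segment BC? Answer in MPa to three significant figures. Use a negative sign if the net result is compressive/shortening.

Internal axial forces (sectioning from the free end, tension +): N_BC = 8.55 kN, N_AB = 4.94 kN.
A_BC = 2304 mm².
σ_BC = N_BC/A_BC = 8550/2304 = 3.711 MPa.

3.71 MPa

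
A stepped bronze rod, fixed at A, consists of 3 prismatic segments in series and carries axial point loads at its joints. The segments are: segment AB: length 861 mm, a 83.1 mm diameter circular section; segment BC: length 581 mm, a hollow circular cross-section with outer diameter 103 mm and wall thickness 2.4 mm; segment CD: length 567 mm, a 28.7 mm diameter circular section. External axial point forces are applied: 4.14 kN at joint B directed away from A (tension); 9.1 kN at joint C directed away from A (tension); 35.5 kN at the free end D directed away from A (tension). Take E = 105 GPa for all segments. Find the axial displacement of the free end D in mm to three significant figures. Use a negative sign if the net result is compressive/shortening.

Internal axial forces (sectioning from the free end, tension +): N_CD = 35.5 kN, N_BC = 44.6 kN, N_AB = 48.74 kN.
A_AB = 5424 mm².
A_BC = 758.5 mm².
A_CD = 646.9 mm².
δ_AB = 48740·861/(5424·105000) = 0.07369 mm
δ_BC = 44600·581/(758.5·105000) = 0.3254 mm
δ_CD = 35500·567/(646.9·105000) = 0.2963 mm
δ = Σδ_i = 0.6954 mm.

0.695 mm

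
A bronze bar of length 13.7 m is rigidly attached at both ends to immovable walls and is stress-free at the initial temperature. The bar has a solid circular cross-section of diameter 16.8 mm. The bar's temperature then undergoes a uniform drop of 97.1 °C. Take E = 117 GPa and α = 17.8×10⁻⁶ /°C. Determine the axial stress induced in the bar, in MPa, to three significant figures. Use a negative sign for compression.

Free thermal expansion αLΔT = 17.8e-6 · 13700 · -97.1 = -23.68 mm.
The walls impose strain ε = −(-23.68)/13700 = 1.7284e-03; σ = Eε = 117000 · 1.7284e-03 = 202.2 MPa.

202 MPa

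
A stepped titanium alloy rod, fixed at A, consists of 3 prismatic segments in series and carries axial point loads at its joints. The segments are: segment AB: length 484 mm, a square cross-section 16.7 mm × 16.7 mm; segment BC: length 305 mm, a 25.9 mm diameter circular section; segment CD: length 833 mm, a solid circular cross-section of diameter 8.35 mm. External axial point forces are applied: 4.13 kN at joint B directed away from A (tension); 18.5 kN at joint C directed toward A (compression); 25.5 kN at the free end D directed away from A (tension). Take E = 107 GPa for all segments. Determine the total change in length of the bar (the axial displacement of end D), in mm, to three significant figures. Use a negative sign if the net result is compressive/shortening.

3.84 mm

Internal axial forces (sectioning from the free end, tension +): N_CD = 25.5 kN, N_BC = 7 kN, N_AB = 11.13 kN.
A_AB = 278.9 mm².
A_BC = 526.9 mm².
A_CD = 54.76 mm².
δ_AB = 11130·484/(278.9·107000) = 0.1805 mm
δ_BC = 7000·305/(526.9·107000) = 0.03787 mm
δ_CD = 25500·833/(54.76·107000) = 3.625 mm
δ = Σδ_i = 3.844 mm.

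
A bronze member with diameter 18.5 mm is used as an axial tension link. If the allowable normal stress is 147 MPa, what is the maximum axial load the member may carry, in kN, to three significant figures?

A = 268.8 mm².
P_max = σ_allow · A = 147 · 268.8 = 39510 N = 39.51 kN.

39.5 kN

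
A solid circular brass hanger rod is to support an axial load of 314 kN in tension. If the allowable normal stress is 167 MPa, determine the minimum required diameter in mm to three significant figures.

48.9 mm

Required area A ≥ P/σ_allow = 314000/167 = 1880 mm².
For a solid circular section, d ≥ √(4A/π) = 48.93 mm.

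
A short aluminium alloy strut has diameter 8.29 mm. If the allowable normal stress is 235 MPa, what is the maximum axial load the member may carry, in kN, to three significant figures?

12.7 kN

A = 53.98 mm².
P_max = σ_allow · A = 235 · 53.98 = 12680 N = 12.68 kN.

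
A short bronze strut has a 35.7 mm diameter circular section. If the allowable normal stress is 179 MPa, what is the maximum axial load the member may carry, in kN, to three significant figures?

179 kN

A = 1001 mm².
P_max = σ_allow · A = 179 · 1001 = 179200 N = 179.2 kN.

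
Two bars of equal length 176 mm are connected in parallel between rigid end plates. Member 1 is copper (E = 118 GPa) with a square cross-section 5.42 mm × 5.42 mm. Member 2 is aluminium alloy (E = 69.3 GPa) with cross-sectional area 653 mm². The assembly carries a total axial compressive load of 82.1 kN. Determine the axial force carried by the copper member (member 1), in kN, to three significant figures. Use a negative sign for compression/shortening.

-5.84 kN

A_1 = 29.38 mm².
Equal strain + equilibrium ⇒ each member carries load in proportion to AE: A₁E₁ = 3466000 N, A₂E₂ = 45250000 N, ΣAE = 48720000 N.
F₁ = P·A₁E₁/ΣAE = -82100·3466000/48720000 = -5841 N.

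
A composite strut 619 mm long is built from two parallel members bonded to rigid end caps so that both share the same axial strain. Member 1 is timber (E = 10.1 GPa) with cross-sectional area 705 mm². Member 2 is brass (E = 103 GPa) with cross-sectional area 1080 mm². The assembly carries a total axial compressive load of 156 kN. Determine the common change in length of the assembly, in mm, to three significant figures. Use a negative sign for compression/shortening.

Equal strain + equilibrium ⇒ each member carries load in proportion to AE: A₁E₁ = 7120000 N, A₂E₂ = 111200000 N, ΣAE = 118400000 N.
δ = PL/ΣAE = -156000·619/118400000 = -0.8158 mm.

-0.816 mm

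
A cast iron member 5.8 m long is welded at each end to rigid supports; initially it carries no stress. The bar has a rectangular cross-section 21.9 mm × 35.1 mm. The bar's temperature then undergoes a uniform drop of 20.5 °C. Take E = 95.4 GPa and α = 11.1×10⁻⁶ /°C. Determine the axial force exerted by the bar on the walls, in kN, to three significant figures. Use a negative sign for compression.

16.7 kN

Free thermal expansion αLΔT = 11.1e-6 · 5800 · -20.5 = -1.32 mm.
The walls impose strain ε = −(-1.32)/5800 = 2.2755e-04; σ = Eε = 95400 · 2.2755e-04 = 21.71 MPa.
Wall reaction R = σ·A = 21.71·768.7 = 16690 N = 16.69 kN.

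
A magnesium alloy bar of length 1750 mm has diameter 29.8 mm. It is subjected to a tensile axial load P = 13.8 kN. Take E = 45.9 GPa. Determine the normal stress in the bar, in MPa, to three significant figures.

A = 697.5 mm².
σ = N/A = 13800/697.5 = 19.79 MPa.

19.8 MPa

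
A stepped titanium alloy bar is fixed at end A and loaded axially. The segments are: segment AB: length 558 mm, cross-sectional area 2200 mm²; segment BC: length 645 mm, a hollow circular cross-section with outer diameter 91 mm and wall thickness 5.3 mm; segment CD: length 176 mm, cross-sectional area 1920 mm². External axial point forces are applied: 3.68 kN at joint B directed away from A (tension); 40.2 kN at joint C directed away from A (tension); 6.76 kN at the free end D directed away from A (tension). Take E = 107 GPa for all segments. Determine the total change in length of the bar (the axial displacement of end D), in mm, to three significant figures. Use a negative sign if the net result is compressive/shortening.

Internal axial forces (sectioning from the free end, tension +): N_CD = 6.76 kN, N_BC = 46.96 kN, N_AB = 50.64 kN.
A_BC = 1427 mm².
δ_AB = 50640·558/(2200·107000) = 0.12 mm
δ_BC = 46960·645/(1427·107000) = 0.1984 mm
δ_CD = 6760·176/(1920·107000) = 0.005791 mm
δ = Σδ_i = 0.3242 mm.

0.324 mm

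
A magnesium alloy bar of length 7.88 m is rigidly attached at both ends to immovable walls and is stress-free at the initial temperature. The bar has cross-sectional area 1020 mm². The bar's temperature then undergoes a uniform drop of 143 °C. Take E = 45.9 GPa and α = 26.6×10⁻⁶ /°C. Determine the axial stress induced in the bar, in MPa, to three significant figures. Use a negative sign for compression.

175 MPa

Free thermal expansion αLΔT = 26.6e-6 · 7880 · -143 = -29.97 mm.
The walls impose strain ε = −(-29.97)/7880 = 3.8038e-03; σ = Eε = 45900 · 3.8038e-03 = 174.6 MPa.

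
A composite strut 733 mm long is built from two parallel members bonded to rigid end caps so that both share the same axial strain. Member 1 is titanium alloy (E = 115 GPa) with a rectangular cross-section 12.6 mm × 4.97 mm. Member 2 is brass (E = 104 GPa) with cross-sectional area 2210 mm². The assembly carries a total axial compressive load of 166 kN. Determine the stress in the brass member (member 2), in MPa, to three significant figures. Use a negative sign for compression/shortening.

-72.8 MPa

A_1 = 62.62 mm².
Equal strain + equilibrium ⇒ each member carries load in proportion to AE: A₁E₁ = 7202000 N, A₂E₂ = 229800000 N, ΣAE = 237000000 N.
σ₂ = P·E₂/ΣAE = -166000·104000/237000000 = -72.83 MPa.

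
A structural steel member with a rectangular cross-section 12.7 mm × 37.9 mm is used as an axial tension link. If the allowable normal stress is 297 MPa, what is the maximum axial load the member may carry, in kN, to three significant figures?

A = 481.3 mm².
P_max = σ_allow · A = 297 · 481.3 = 143000 N = 143 kN.

143 kN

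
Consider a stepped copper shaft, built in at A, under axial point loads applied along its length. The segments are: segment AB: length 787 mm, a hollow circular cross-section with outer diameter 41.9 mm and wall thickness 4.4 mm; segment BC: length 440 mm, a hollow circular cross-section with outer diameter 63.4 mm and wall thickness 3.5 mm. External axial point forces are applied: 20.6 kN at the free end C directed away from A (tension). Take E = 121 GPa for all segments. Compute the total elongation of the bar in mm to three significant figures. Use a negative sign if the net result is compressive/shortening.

0.372 mm

Internal axial forces (sectioning from the free end, tension +): N_BC = 20.6 kN, N_AB = 20.6 kN.
A_AB = 518.4 mm².
A_BC = 658.6 mm².
δ_AB = 20600·787/(518.4·121000) = 0.2585 mm
δ_BC = 20600·440/(658.6·121000) = 0.1137 mm
δ = Σδ_i = 0.3722 mm.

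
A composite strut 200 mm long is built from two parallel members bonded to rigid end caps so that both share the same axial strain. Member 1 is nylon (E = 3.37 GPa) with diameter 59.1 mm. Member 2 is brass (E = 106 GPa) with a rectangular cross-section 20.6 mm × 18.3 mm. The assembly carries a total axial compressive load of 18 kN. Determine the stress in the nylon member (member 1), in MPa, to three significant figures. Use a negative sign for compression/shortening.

A_1 = 2743 mm².
A_2 = 377 mm².
Equal strain + equilibrium ⇒ each member carries load in proportion to AE: A₁E₁ = 9245000 N, A₂E₂ = 39960000 N, ΣAE = 49200000 N.
σ₁ = P·E₁/ΣAE = -18000·3370/49200000 = -1.233 MPa.

-1.23 MPa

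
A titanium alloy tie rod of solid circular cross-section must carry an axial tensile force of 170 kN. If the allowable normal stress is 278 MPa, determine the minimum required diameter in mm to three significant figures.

27.9 mm

Required area A ≥ P/σ_allow = 170000/278 = 611.5 mm².
For a solid circular section, d ≥ √(4A/π) = 27.9 mm.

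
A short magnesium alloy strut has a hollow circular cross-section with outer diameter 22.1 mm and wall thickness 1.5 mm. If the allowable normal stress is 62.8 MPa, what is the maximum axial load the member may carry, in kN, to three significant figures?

A = 97.08 mm².
P_max = σ_allow · A = 62.8 · 97.08 = 6096 N = 6.096 kN.

6.10 kN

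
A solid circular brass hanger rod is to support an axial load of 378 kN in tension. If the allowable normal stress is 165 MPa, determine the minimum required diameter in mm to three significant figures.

54.0 mm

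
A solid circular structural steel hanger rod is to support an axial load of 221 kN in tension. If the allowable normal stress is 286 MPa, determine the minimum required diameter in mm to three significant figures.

Required area A ≥ P/σ_allow = 221000/286 = 772.7 mm².
For a solid circular section, d ≥ √(4A/π) = 31.37 mm.

31.4 mm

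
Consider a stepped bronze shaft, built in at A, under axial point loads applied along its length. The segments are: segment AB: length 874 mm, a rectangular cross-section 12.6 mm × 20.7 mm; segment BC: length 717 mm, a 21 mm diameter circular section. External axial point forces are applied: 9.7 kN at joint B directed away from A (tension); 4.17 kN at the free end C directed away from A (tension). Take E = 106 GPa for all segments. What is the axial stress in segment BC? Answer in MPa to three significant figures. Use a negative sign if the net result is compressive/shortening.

12.0 MPa

Internal axial forces (sectioning from the free end, tension +): N_BC = 4.17 kN, N_AB = 13.87 kN.
A_BC = 346.4 mm².
σ_BC = N_BC/A_BC = 4170/346.4 = 12.04 MPa.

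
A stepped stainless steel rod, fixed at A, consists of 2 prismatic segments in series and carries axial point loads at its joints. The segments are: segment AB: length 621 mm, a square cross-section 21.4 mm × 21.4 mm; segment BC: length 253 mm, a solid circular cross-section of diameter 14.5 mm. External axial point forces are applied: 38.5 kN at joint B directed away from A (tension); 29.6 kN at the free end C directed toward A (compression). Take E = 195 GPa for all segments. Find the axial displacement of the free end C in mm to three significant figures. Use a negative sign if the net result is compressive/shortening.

Internal axial forces (sectioning from the free end, tension +): N_BC = -29.6 kN, N_AB = 8.9 kN.
A_AB = 458 mm².
A_BC = 165.1 mm².
δ_AB = 8900·621/(458·195000) = 0.06189 mm
δ_BC = -29600·253/(165.1·195000) = -0.2326 mm
δ = Σδ_i = -0.1707 mm.

-0.171 mm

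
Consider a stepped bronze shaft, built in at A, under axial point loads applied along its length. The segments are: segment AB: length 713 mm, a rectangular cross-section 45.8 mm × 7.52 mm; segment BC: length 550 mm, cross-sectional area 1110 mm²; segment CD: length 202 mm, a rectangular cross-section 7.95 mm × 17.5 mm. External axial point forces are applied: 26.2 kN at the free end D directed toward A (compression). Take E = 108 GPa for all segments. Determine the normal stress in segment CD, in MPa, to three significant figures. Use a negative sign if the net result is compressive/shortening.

-188 MPa

Internal axial forces (sectioning from the free end, tension +): N_CD = -26.2 kN, N_BC = -26.2 kN, N_AB = -26.2 kN.
A_CD = 139.1 mm².
σ_CD = N_CD/A_CD = -26200/139.1 = -188.3 MPa.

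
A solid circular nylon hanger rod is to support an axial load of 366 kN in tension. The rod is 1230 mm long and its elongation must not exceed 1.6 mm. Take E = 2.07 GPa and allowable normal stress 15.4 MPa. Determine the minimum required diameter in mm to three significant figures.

Required area A ≥ P/σ_allow = 366000/15.4 = 23770 mm².
For a solid circular section, d ≥ √(4A/π) = 174 mm.
Elongation limit: A ≥ PL/(Eδ_allow) = 366000·1230/(2070·1.6) = 135900 mm² ⇒ d ≥ 416 mm.
The elongation limit governs.

416 mm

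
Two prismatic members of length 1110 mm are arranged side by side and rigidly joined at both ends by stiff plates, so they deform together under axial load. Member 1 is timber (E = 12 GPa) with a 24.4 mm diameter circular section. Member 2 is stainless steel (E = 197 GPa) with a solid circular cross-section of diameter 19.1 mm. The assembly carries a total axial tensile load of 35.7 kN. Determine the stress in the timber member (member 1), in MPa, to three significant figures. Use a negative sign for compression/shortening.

A_1 = 467.6 mm².
A_2 = 286.5 mm².
Equal strain + equilibrium ⇒ each member carries load in proportion to AE: A₁E₁ = 5611000 N, A₂E₂ = 56440000 N, ΣAE = 62060000 N.
σ₁ = P·E₁/ΣAE = 35700·12000/62060000 = 6.903 MPa.

6.90 MPa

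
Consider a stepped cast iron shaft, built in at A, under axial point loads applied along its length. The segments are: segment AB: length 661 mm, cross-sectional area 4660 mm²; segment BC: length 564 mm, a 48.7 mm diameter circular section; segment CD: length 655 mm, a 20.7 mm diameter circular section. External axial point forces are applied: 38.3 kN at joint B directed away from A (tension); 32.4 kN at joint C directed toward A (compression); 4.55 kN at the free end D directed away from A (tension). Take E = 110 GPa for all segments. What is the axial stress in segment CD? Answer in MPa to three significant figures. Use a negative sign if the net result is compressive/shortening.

Internal axial forces (sectioning from the free end, tension +): N_CD = 4.55 kN, N_BC = -27.85 kN, N_AB = 10.45 kN.
A_CD = 336.5 mm².
σ_CD = N_CD/A_CD = 4550/336.5 = 13.52 MPa.

13.5 MPa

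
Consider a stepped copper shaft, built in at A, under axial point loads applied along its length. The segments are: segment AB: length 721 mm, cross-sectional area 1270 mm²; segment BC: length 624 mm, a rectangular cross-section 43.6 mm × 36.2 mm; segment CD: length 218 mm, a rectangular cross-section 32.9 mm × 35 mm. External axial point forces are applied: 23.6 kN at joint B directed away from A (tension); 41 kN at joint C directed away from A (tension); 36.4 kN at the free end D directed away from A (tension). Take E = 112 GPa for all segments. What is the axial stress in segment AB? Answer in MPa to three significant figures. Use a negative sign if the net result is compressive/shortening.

79.5 MPa

Internal axial forces (sectioning from the free end, tension +): N_CD = 36.4 kN, N_BC = 77.4 kN, N_AB = 101 kN.
σ_AB = N_AB/A_AB = 101000/1270 = 79.53 MPa.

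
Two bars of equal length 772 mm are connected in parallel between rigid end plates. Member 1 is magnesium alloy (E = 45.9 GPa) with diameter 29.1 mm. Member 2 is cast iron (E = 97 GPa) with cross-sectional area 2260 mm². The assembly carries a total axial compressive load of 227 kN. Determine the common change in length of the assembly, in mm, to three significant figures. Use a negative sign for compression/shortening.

A_1 = 665.1 mm².
Equal strain + equilibrium ⇒ each member carries load in proportion to AE: A₁E₁ = 30530000 N, A₂E₂ = 219200000 N, ΣAE = 249700000 N.
δ = PL/ΣAE = -227000·772/249700000 = -0.7017 mm.

-0.702 mm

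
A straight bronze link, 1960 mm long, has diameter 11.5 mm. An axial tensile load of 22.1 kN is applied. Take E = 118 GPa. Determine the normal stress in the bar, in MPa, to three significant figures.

213 MPa

A = 103.9 mm².
σ = N/A = 22100/103.9 = 212.8 MPa.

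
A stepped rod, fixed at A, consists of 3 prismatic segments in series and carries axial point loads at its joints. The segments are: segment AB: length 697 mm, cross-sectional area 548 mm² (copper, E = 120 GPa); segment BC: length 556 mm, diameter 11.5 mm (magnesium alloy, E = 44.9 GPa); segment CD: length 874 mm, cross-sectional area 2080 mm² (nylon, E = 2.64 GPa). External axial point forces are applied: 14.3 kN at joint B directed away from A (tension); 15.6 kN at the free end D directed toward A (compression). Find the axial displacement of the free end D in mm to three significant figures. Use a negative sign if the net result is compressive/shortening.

Internal axial forces (sectioning from the free end, tension +): N_CD = -15.6 kN, N_BC = -15.6 kN, N_AB = -1.3 kN.
A_BC = 103.9 mm².
δ_AB = -1300·697/(548·120000) = -0.01378 mm
δ_BC = -15600·556/(103.9·44900) = -1.86 mm
δ_CD = -15600·874/(2080·2640) = -2.483 mm
δ = Σδ_i = -4.357 mm.

-4.36 mm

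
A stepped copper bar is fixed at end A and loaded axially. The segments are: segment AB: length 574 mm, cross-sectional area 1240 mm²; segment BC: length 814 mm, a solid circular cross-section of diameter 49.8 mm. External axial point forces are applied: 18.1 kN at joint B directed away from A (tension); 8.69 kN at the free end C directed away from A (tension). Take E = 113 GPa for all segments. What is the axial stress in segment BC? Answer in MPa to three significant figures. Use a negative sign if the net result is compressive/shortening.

4.46 MPa

Internal axial forces (sectioning from the free end, tension +): N_BC = 8.69 kN, N_AB = 26.79 kN.
A_BC = 1948 mm².
σ_BC = N_BC/A_BC = 8690/1948 = 4.461 MPa.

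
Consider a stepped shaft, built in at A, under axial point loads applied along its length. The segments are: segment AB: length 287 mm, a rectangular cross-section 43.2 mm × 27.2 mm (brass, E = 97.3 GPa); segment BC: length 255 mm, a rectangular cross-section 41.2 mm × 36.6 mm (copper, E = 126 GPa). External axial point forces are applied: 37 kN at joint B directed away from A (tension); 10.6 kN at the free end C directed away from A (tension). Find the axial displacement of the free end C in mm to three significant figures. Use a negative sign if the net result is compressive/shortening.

0.134 mm

Internal axial forces (sectioning from the free end, tension +): N_BC = 10.6 kN, N_AB = 47.6 kN.
A_AB = 1175 mm².
A_BC = 1508 mm².
δ_AB = 47600·287/(1175·97300) = 0.1195 mm
δ_BC = 10600·255/(1508·126000) = 0.01423 mm
δ = Σδ_i = 0.1337 mm.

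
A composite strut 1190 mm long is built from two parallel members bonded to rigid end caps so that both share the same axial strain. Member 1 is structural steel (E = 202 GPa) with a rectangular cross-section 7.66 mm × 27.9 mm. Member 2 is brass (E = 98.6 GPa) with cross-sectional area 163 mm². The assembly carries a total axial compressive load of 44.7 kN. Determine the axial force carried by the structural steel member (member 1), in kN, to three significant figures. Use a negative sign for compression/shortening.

-32.6 kN

A_1 = 213.7 mm².
Equal strain + equilibrium ⇒ each member carries load in proportion to AE: A₁E₁ = 43170000 N, A₂E₂ = 16070000 N, ΣAE = 59240000 N.
F₁ = P·A₁E₁/ΣAE = -44700·43170000/59240000 = -32570 N.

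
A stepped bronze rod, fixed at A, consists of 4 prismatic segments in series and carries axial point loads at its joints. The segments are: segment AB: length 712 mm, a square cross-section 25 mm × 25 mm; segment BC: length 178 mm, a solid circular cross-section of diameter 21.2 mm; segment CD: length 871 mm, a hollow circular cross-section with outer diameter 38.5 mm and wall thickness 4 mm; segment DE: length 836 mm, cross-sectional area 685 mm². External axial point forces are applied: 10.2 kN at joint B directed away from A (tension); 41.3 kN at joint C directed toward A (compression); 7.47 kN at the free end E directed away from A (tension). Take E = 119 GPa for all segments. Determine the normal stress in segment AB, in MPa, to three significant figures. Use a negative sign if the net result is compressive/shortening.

-37.8 MPa

Internal axial forces (sectioning from the free end, tension +): N_DE = 7.47 kN, N_CD = 7.47 kN, N_BC = -33.83 kN, N_AB = -23.63 kN.
A_AB = 625 mm².
σ_AB = N_AB/A_AB = -23630/625 = -37.81 MPa.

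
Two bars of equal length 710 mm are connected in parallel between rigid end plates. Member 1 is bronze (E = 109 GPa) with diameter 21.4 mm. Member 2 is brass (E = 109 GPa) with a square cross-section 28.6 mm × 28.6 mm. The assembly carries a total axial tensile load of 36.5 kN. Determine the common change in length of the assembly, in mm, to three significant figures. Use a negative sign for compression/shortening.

0.202 mm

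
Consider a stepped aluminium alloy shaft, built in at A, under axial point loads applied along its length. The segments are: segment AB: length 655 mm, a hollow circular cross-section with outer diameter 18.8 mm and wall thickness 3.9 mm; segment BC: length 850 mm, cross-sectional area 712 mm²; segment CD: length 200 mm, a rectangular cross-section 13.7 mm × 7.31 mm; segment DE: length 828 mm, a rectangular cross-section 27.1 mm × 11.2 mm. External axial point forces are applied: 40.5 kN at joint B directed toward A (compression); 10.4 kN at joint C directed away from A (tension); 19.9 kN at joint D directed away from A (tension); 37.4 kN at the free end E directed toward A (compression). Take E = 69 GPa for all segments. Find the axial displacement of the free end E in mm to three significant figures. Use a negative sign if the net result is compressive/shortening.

-4.58 mm

Internal axial forces (sectioning from the free end, tension +): N_DE = -37.4 kN, N_CD = -17.5 kN, N_BC = -7.1 kN, N_AB = -47.6 kN.
A_AB = 182.6 mm².
A_CD = 100.1 mm².
A_DE = 303.5 mm².
δ_AB = -47600·655/(182.6·69000) = -2.475 mm
δ_BC = -7100·850/(712·69000) = -0.1228 mm
δ_CD = -17500·200/(100.1·69000) = -0.5065 mm
δ_DE = -37400·828/(303.5·69000) = -1.479 mm
δ = Σδ_i = -4.583 mm.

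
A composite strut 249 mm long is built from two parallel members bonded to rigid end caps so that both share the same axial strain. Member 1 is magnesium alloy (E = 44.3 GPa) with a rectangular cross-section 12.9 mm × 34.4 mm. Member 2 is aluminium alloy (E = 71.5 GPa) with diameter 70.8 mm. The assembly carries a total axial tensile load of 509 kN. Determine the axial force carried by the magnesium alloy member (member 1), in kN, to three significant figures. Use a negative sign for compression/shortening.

33.2 kN

A_1 = 443.8 mm².
A_2 = 3937 mm².
Equal strain + equilibrium ⇒ each member carries load in proportion to AE: A₁E₁ = 19660000 N, A₂E₂ = 281500000 N, ΣAE = 301100000 N.
F₁ = P·A₁E₁/ΣAE = 509000·19660000/301100000 = 33230 N.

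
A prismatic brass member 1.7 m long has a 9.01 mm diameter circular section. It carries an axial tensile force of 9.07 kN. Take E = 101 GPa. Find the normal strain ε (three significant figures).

A = 63.76 mm².
σ = N/A = 142.3 MPa; ε = σ/E = 142.3/101000 = 1.408e-03.

0.00141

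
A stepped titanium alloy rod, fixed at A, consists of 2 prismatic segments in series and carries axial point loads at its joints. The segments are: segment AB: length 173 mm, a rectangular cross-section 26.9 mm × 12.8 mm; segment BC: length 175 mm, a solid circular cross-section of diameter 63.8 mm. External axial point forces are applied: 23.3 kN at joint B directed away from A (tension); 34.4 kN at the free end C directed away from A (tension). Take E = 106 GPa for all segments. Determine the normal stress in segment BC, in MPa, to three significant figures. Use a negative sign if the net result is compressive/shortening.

Internal axial forces (sectioning from the free end, tension +): N_BC = 34.4 kN, N_AB = 57.7 kN.
A_BC = 3197 mm².
σ_BC = N_BC/A_BC = 34400/3197 = 10.76 MPa.

10.8 MPa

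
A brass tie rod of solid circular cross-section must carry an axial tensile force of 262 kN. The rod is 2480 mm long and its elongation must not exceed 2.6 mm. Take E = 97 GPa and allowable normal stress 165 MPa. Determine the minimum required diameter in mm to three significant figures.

57.3 mm

Required area A ≥ P/σ_allow = 262000/165 = 1588 mm².
For a solid circular section, d ≥ √(4A/π) = 44.96 mm.
Elongation limit: A ≥ PL/(Eδ_allow) = 262000·2480/(97000·2.6) = 2576 mm² ⇒ d ≥ 57.27 mm.
The elongation limit governs.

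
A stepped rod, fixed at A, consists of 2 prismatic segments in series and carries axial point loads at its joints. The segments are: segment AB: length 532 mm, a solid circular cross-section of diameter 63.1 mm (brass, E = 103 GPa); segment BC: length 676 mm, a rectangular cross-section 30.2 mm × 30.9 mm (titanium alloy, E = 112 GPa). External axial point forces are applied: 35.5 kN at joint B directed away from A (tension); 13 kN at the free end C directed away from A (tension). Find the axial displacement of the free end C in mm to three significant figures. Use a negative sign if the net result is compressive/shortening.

Internal axial forces (sectioning from the free end, tension +): N_BC = 13 kN, N_AB = 48.5 kN.
A_AB = 3127 mm².
A_BC = 933.2 mm².
δ_AB = 48500·532/(3127·103000) = 0.08011 mm
δ_BC = 13000·676/(933.2·112000) = 0.08408 mm
δ = Σδ_i = 0.1642 mm.

0.164 mm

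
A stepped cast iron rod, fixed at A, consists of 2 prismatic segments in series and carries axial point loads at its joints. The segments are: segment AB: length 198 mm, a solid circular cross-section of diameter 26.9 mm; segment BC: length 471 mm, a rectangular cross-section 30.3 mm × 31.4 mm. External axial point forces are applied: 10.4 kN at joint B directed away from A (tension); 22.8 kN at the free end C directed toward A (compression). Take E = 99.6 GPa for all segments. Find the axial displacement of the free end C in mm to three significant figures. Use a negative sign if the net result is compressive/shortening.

-0.157 mm

Internal axial forces (sectioning from the free end, tension +): N_BC = -22.8 kN, N_AB = -12.4 kN.
A_AB = 568.3 mm².
A_BC = 951.4 mm².
δ_AB = -12400·198/(568.3·99600) = -0.04337 mm
δ_BC = -22800·471/(951.4·99600) = -0.1133 mm
δ = Σδ_i = -0.1567 mm.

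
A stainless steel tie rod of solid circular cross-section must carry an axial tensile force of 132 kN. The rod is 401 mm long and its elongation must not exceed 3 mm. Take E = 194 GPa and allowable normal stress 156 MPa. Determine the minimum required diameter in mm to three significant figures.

32.8 mm

Required area A ≥ P/σ_allow = 132000/156 = 846.2 mm².
For a solid circular section, d ≥ √(4A/π) = 32.82 mm.
Elongation limit: A ≥ PL/(Eδ_allow) = 132000·401/(194000·3) = 90.95 mm² ⇒ d ≥ 10.76 mm.
The stress limit governs.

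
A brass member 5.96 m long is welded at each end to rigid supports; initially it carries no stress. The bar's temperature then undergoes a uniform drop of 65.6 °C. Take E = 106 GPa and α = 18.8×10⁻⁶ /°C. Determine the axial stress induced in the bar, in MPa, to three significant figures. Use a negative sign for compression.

131 MPa

Free thermal expansion αLΔT = 18.8e-6 · 5960 · -65.6 = -7.35 mm.
The walls impose strain ε = −(-7.35)/5960 = 1.2333e-03; σ = Eε = 106000 · 1.2333e-03 = 130.7 MPa.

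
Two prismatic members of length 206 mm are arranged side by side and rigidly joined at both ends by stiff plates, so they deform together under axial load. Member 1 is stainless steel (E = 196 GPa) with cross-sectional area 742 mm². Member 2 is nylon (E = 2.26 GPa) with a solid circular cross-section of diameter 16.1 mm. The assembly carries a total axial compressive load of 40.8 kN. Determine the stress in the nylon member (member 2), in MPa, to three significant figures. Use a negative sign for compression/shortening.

A_2 = 203.6 mm².
Equal strain + equilibrium ⇒ each member carries load in proportion to AE: A₁E₁ = 145400000 N, A₂E₂ = 460100 N, ΣAE = 145900000 N.
σ₂ = P·E₂/ΣAE = -40800·2260/145900000 = -0.632 MPa.

-0.632 MPa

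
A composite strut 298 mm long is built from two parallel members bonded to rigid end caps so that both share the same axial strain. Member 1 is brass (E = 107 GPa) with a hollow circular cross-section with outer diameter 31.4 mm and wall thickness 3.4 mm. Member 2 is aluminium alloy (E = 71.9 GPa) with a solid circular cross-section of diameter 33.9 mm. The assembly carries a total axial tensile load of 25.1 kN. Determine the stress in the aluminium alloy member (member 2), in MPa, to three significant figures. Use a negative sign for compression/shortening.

18.6 MPa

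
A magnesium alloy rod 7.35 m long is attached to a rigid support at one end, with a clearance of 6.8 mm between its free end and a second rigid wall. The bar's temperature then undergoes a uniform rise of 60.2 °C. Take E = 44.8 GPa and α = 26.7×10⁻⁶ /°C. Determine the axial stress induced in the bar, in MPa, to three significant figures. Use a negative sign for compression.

-30.6 MPa

Free thermal expansion αLΔT = 26.7e-6 · 7350 · 60.2 = 11.81 mm.
The walls engage after the gap closes; constrained expansion = 11.81 − 6.8 = 5.014 mm.
The walls impose strain ε = −(5.014)/7350 = -6.8217e-04; σ = Eε = 44800 · -6.8217e-04 = -30.56 MPa.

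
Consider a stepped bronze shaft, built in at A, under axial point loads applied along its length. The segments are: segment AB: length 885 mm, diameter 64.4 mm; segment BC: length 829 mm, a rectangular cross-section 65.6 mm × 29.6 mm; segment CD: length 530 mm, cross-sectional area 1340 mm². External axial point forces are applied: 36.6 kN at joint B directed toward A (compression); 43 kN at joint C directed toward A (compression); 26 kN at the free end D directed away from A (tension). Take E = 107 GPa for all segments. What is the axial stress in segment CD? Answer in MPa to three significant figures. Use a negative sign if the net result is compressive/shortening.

19.4 MPa

Internal axial forces (sectioning from the free end, tension +): N_CD = 26 kN, N_BC = -17 kN, N_AB = -53.6 kN.
σ_CD = N_CD/A_CD = 26000/1340 = 19.4 MPa.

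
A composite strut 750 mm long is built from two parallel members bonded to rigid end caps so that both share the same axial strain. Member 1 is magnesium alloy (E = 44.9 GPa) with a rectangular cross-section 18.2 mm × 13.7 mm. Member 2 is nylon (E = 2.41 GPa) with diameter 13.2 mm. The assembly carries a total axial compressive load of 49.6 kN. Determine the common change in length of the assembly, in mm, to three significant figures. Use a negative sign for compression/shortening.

A_1 = 249.3 mm².
A_2 = 136.8 mm².
Equal strain + equilibrium ⇒ each member carries load in proportion to AE: A₁E₁ = 11200000 N, A₂E₂ = 329800 N, ΣAE = 11530000 N.
δ = PL/ΣAE = -49600·750/11530000 = -3.228 mm.

-3.23 mm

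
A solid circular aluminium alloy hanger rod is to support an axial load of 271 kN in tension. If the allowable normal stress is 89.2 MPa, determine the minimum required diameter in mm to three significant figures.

Required area A ≥ P/σ_allow = 271000/89.2 = 3038 mm².
For a solid circular section, d ≥ √(4A/π) = 62.2 mm.

62.2 mm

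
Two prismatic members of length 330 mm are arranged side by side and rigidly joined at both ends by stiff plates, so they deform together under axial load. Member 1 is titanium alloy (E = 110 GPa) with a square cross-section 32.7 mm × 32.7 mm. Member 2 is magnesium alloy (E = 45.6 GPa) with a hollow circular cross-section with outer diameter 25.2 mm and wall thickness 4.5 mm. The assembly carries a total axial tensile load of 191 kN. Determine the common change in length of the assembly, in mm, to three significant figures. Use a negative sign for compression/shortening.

A_1 = 1069 mm².
A_2 = 292.6 mm².
Equal strain + equilibrium ⇒ each member carries load in proportion to AE: A₁E₁ = 117600000 N, A₂E₂ = 13340000 N, ΣAE = 131000000 N.
δ = PL/ΣAE = 191000·330/131000000 = 0.4813 mm.

0.481 mm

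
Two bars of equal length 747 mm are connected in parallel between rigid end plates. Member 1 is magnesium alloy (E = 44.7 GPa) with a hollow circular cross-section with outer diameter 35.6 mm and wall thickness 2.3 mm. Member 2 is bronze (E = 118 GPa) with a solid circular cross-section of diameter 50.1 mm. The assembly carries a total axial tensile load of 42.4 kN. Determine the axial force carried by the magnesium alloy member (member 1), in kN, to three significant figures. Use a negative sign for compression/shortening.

A_1 = 240.6 mm².
A_2 = 1971 mm².
Equal strain + equilibrium ⇒ each member carries load in proportion to AE: A₁E₁ = 10760000 N, A₂E₂ = 232600000 N, ΣAE = 243400000 N.
F₁ = P·A₁E₁/ΣAE = 42400·10760000/243400000 = 1874 N.

1.87 kN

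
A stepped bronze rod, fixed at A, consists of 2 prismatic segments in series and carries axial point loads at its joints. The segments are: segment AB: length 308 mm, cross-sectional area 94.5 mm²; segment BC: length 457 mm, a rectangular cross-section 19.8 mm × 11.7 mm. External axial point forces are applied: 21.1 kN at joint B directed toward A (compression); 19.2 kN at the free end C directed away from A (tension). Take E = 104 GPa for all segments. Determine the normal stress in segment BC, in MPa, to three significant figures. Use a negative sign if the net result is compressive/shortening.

82.9 MPa

Internal axial forces (sectioning from the free end, tension +): N_BC = 19.2 kN, N_AB = -1.9 kN.
A_BC = 231.7 mm².
σ_BC = N_BC/A_BC = 19200/231.7 = 82.88 MPa.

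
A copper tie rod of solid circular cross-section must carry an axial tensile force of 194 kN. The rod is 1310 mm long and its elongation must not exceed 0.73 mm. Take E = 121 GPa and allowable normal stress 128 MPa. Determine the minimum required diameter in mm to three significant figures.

Required area A ≥ P/σ_allow = 194000/128 = 1516 mm².
For a solid circular section, d ≥ √(4A/π) = 43.93 mm.
Elongation limit: A ≥ PL/(Eδ_allow) = 194000·1310/(121000·0.73) = 2877 mm² ⇒ d ≥ 60.53 mm.
The elongation limit governs.

60.5 mm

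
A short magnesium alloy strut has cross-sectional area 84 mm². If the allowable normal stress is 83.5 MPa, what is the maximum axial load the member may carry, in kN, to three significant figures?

P_max = σ_allow · A = 83.5 · 84 = 7014 N = 7.014 kN.

7.01 kN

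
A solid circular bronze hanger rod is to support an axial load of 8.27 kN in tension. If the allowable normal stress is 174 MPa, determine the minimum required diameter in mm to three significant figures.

7.78 mm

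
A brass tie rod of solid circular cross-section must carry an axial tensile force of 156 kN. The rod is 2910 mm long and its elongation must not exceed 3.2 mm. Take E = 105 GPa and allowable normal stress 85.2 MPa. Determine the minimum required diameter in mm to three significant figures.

Required area A ≥ P/σ_allow = 156000/85.2 = 1831 mm².
For a solid circular section, d ≥ √(4A/π) = 48.28 mm.
Elongation limit: A ≥ PL/(Eδ_allow) = 156000·2910/(105000·3.2) = 1351 mm² ⇒ d ≥ 41.48 mm.
The stress limit governs.

48.3 mm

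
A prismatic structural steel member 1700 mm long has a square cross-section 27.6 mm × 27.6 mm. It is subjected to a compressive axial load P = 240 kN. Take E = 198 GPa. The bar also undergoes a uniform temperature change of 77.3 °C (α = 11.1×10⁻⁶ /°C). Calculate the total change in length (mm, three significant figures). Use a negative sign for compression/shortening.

-1.25 mm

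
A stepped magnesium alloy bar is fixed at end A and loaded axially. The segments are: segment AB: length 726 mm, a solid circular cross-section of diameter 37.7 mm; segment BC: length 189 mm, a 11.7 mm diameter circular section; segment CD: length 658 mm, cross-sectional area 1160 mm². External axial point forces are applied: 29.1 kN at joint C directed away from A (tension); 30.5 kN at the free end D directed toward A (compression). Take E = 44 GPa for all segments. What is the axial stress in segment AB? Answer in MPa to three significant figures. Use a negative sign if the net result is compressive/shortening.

-1.25 MPa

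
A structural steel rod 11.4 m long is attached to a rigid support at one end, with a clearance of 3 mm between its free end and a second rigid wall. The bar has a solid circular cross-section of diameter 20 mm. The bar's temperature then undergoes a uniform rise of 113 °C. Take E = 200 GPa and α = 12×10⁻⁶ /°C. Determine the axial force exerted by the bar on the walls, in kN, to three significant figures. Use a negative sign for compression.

Free thermal expansion αLΔT = 12e-6 · 11400 · 113 = 15.46 mm.
The walls engage after the gap closes; constrained expansion = 15.46 − 3 = 12.46 mm.
The walls impose strain ε = −(12.46)/11400 = -1.0928e-03; σ = Eε = 200000 · -1.0928e-03 = -218.6 MPa.
Wall reaction R = σ·A = -218.6·314.2 = -68670 N = -68.67 kN.

-68.7 kN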